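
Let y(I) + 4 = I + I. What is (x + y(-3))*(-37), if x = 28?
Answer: -666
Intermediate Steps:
y(I) = -4 + 2*I (y(I) = -4 + (I + I) = -4 + 2*I)
(x + y(-3))*(-37) = (28 + (-4 + 2*(-3)))*(-37) = (28 + (-4 - 6))*(-37) = (28 - 10)*(-37) = 18*(-37) = -666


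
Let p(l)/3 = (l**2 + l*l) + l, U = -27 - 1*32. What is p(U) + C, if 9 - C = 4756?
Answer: 15962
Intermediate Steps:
C = -4747 (C = 9 - 1*4756 = 9 - 4756 = -4747)
U = -59 (U = -27 - 32 = -59)
p(l) = 3*l + 6*l**2 (p(l) = 3*((l**2 + l*l) + l) = 3*((l**2 + l**2) + l) = 3*(2*l**2 + l) = 3*(l + 2*l**2) = 3*l + 6*l**2)
p(U) + C = 3*(-59)*(1 + 2*(-59)) - 4747 = 3*(-59)*(1 - 118) - 4747 = 3*(-59)*(-117) - 4747 = 20709 - 4747 = 15962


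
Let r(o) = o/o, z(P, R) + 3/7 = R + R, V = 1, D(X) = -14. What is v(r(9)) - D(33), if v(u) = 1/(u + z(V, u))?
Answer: 259/18 ≈ 14.389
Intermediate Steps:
z(P, R) = -3/7 + 2*R (z(P, R) = -3/7 + (R + R) = -3/7 + 2*R)
r(o) = 1
v(u) = 1/(-3/7 + 3*u) (v(u) = 1/(u + (-3/7 + 2*u)) = 1/(-3/7 + 3*u))
v(r(9)) - D(33) = 7/(3*(-1 + 7*1)) - 1*(-14) = 7/(3*(-1 + 7)) + 14 = (7/3)/6 + 14 = (7/3)*(⅙) + 14 = 7/18 + 14 = 259/18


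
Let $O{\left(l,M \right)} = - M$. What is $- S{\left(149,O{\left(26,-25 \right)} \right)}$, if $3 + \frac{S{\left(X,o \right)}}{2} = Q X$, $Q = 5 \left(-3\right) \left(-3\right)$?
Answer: $-13404$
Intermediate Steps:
$Q = 45$ ($Q = \left(-15\right) \left(-3\right) = 45$)
$S{\left(X,o \right)} = -6 + 90 X$ ($S{\left(X,o \right)} = -6 + 2 \cdot 45 X = -6 + 90 X$)
$- S{\left(149,O{\left(26,-25 \right)} \right)} = - (-6 + 90 \cdot 149) = - (-6 + 13410) = \left(-1\right) 13404 = -13404$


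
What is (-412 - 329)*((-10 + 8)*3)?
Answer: 4446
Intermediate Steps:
(-412 - 329)*((-10 + 8)*3) = -(-1482)*3 = -741*(-6) = 4446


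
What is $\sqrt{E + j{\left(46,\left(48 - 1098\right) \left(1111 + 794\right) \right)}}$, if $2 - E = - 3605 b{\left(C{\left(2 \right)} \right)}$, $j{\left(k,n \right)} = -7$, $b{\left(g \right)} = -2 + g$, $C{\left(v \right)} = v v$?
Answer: $\sqrt{7205} \approx 84.882$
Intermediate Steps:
$C{\left(v \right)} = v^{2}$
$E = 7212$ ($E = 2 - - 3605 \left(-2 + 2^{2}\right) = 2 - - 3605 \left(-2 + 4\right) = 2 - \left(-3605\right) 2 = 2 - -7210 = 2 + 7210 = 7212$)
$\sqrt{E + j{\left(46,\left(48 - 1098\right) \left(1111 + 794\right) \right)}} = \sqrt{7212 - 7} = \sqrt{7205}$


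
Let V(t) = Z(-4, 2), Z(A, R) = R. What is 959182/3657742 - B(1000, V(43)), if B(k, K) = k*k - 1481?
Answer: -1826161962458/1828871 ≈ -9.9852e+5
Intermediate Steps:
V(t) = 2
B(k, K) = -1481 + k**2 (B(k, K) = k**2 - 1481 = -1481 + k**2)
959182/3657742 - B(1000, V(43)) = 959182/3657742 - (-1481 + 1000**2) = 959182*(1/3657742) - (-1481 + 1000000) = 479591/1828871 - 1*998519 = 479591/1828871 - 998519 = -1826161962458/1828871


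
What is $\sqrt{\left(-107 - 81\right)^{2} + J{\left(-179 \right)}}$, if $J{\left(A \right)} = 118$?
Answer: $\sqrt{35462} \approx 188.31$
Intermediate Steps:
$\sqrt{\left(-107 - 81\right)^{2} + J{\left(-179 \right)}} = \sqrt{\left(-107 - 81\right)^{2} + 118} = \sqrt{\left(-188\right)^{2} + 118} = \sqrt{35344 + 118} = \sqrt{35462}$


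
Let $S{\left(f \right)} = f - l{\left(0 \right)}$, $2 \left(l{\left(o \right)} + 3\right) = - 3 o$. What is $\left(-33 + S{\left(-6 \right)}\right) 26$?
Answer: $-936$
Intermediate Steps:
$l{\left(o \right)} = -3 - \frac{3 o}{2}$ ($l{\left(o \right)} = -3 + \frac{\left(-3\right) o}{2} = -3 - \frac{3 o}{2}$)
$S{\left(f \right)} = 3 + f$ ($S{\left(f \right)} = f - \left(-3 - 0\right) = f - \left(-3 + 0\right) = f - -3 = f + 3 = 3 + f$)
$\left(-33 + S{\left(-6 \right)}\right) 26 = \left(-33 + \left(3 - 6\right)\right) 26 = \left(-33 - 3\right) 26 = \left(-36\right) 26 = -936$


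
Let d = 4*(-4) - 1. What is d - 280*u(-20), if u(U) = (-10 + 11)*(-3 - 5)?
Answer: 2223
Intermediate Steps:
u(U) = -8 (u(U) = 1*(-8) = -8)
d = -17 (d = -16 - 1 = -17)
d - 280*u(-20) = -17 - 280*(-8) = -17 + 2240 = 2223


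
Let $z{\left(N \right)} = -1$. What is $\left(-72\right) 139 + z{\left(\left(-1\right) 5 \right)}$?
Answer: $-10009$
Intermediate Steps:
$\left(-72\right) 139 + z{\left(\left(-1\right) 5 \right)} = \left(-72\right) 139 - 1 = -10008 - 1 = -10009$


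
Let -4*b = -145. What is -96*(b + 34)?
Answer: -6744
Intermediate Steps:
b = 145/4 (b = -1/4*(-145) = 145/4 ≈ 36.250)
-96*(b + 34) = -96*(145/4 + 34) = -96*281/4 = -6744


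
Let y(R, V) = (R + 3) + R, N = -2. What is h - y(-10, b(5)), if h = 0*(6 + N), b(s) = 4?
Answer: 17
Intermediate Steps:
h = 0 (h = 0*(6 - 2) = 0*4 = 0)
y(R, V) = 3 + 2*R (y(R, V) = (3 + R) + R = 3 + 2*R)
h - y(-10, b(5)) = 0 - (3 + 2*(-10)) = 0 - (3 - 20) = 0 - 1*(-17) = 0 + 17 = 17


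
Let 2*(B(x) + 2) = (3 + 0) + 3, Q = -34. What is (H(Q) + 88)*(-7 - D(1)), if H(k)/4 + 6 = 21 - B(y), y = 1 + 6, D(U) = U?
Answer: -1152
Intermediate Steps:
y = 7
B(x) = 1 (B(x) = -2 + ((3 + 0) + 3)/2 = -2 + (3 + 3)/2 = -2 + (½)*6 = -2 + 3 = 1)
H(k) = 56 (H(k) = -24 + 4*(21 - 1*1) = -24 + 4*(21 - 1) = -24 + 4*20 = -24 + 80 = 56)
(H(Q) + 88)*(-7 - D(1)) = (56 + 88)*(-7 - 1*1) = 144*(-7 - 1) = 144*(-8) = -1152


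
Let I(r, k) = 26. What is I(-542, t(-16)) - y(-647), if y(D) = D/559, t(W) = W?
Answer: 15181/559 ≈ 27.157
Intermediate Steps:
y(D) = D/559 (y(D) = D*(1/559) = D/559)
I(-542, t(-16)) - y(-647) = 26 - (-647)/559 = 26 - 1*(-647/559) = 26 + 647/559 = 15181/559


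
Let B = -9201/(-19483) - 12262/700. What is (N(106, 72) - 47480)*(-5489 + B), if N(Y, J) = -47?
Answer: 1784448522092571/6819050 ≈ 2.6169e+8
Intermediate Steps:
B = -116229923/6819050 (B = -9201*(-1/19483) - 12262*1/700 = 9201/19483 - 6131/350 = -116229923/6819050 ≈ -17.045)
(N(106, 72) - 47480)*(-5489 + B) = (-47 - 47480)*(-5489 - 116229923/6819050) = -47527*(-37545995373/6819050) = 1784448522092571/6819050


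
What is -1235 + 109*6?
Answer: -581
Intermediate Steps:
-1235 + 109*6 = -1235 + 654 = -581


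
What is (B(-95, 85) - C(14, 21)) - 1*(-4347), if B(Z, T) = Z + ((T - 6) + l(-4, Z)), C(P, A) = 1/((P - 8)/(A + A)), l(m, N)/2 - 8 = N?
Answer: 4150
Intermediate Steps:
l(m, N) = 16 + 2*N
C(P, A) = 2*A/(-8 + P) (C(P, A) = 1/((-8 + P)/((2*A))) = 1/((-8 + P)*(1/(2*A))) = 1/((-8 + P)/(2*A)) = 2*A/(-8 + P))
B(Z, T) = 10 + T + 3*Z (B(Z, T) = Z + ((T - 6) + (16 + 2*Z)) = Z + ((-6 + T) + (16 + 2*Z)) = Z + (10 + T + 2*Z) = 10 + T + 3*Z)
(B(-95, 85) - C(14, 21)) - 1*(-4347) = ((10 + 85 + 3*(-95)) - 2*21/(-8 + 14)) - 1*(-4347) = ((10 + 85 - 285) - 2*21/6) + 4347 = (-190 - 2*21/6) + 4347 = (-190 - 1*7) + 4347 = (-190 - 7) + 4347 = -197 + 4347 = 4150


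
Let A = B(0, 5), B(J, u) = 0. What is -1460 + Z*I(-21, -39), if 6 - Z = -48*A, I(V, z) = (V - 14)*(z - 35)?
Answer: 14080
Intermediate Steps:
A = 0
I(V, z) = (-35 + z)*(-14 + V) (I(V, z) = (-14 + V)*(-35 + z) = (-35 + z)*(-14 + V))
Z = 6 (Z = 6 - (-48)*0 = 6 - 1*0 = 6 + 0 = 6)
-1460 + Z*I(-21, -39) = -1460 + 6*(490 - 35*(-21) - 14*(-39) - 21*(-39)) = -1460 + 6*(490 + 735 + 546 + 819) = -1460 + 6*2590 = -1460 + 15540 = 14080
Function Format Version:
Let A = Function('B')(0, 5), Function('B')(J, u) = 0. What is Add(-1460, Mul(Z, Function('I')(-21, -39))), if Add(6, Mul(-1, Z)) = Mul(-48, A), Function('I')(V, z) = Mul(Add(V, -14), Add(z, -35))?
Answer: 14080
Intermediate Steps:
A = 0
Function('I')(V, z) = Mul(Add(-35, z), Add(-14, V)) (Function('I')(V, z) = Mul(Add(-14, V), Add(-35, z)) = Mul(Add(-35, z), Add(-14, V)))
Z = 6 (Z = Add(6, Mul(-1, Mul(-48, 0))) = Add(6, Mul(-1, 0)) = Add(6, 0) = 6)
Add(-1460, Mul(Z, Function('I')(-21, -39))) = Add(-1460, Mul(6, Add(490, Mul(-35, -21), Mul(-14, -39), Mul(-21, -39)))) = Add(-1460, Mul(6, Add(490, 735, 546, 819))) = Add(-1460, Mul(6, 2590)) = Add(-1460, 15540) = 14080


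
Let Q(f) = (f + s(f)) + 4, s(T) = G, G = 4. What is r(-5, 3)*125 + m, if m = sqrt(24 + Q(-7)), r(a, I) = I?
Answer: 380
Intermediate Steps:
s(T) = 4
Q(f) = 8 + f (Q(f) = (f + 4) + 4 = (4 + f) + 4 = 8 + f)
m = 5 (m = sqrt(24 + (8 - 7)) = sqrt(24 + 1) = sqrt(25) = 5)
r(-5, 3)*125 + m = 3*125 + 5 = 375 + 5 = 380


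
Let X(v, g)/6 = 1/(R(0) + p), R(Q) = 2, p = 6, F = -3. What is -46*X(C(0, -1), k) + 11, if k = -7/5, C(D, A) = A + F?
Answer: -47/2 ≈ -23.500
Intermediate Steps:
C(D, A) = -3 + A (C(D, A) = A - 3 = -3 + A)
k = -7/5 (k = -7*1/5 = -7/5 ≈ -1.4000)
X(v, g) = 3/4 (X(v, g) = 6/(2 + 6) = 6/8 = 6*(1/8) = 3/4)
-46*X(C(0, -1), k) + 11 = -46*3/4 + 11 = -69/2 + 11 = -47/2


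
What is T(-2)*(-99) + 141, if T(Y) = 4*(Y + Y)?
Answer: 1725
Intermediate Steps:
T(Y) = 8*Y (T(Y) = 4*(2*Y) = 8*Y)
T(-2)*(-99) + 141 = (8*(-2))*(-99) + 141 = -16*(-99) + 141 = 1584 + 141 = 1725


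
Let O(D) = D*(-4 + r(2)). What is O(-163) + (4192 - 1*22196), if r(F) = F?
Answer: -17678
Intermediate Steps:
O(D) = -2*D (O(D) = D*(-4 + 2) = D*(-2) = -2*D)
O(-163) + (4192 - 1*22196) = -2*(-163) + (4192 - 1*22196) = 326 + (4192 - 22196) = 326 - 18004 = -17678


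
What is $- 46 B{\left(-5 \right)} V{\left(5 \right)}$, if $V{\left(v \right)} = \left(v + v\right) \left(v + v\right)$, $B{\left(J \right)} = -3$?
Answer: $13800$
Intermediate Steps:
$V{\left(v \right)} = 4 v^{2}$ ($V{\left(v \right)} = 2 v 2 v = 4 v^{2}$)
$- 46 B{\left(-5 \right)} V{\left(5 \right)} = \left(-46\right) \left(-3\right) 4 \cdot 5^{2} = 138 \cdot 4 \cdot 25 = 138 \cdot 100 = 13800$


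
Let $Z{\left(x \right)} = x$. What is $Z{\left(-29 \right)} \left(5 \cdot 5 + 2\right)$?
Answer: $-783$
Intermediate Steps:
$Z{\left(-29 \right)} \left(5 \cdot 5 + 2\right) = - 29 \left(5 \cdot 5 + 2\right) = - 29 \left(25 + 2\right) = \left(-29\right) 27 = -783$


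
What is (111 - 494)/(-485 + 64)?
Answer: 383/421 ≈ 0.90974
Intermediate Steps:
(111 - 494)/(-485 + 64) = -383/(-421) = -383*(-1/421) = 383/421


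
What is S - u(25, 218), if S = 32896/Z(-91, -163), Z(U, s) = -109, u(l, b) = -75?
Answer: -24721/109 ≈ -226.80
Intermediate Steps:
S = -32896/109 (S = 32896/(-109) = 32896*(-1/109) = -32896/109 ≈ -301.80)
S - u(25, 218) = -32896/109 - 1*(-75) = -32896/109 + 75 = -24721/109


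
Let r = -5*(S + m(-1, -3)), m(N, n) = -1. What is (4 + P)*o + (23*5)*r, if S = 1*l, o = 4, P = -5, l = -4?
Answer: 2871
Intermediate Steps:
S = -4 (S = 1*(-4) = -4)
r = 25 (r = -5*(-4 - 1) = -5*(-5) = 25)
(4 + P)*o + (23*5)*r = (4 - 5)*4 + (23*5)*25 = -1*4 + 115*25 = -4 + 2875 = 2871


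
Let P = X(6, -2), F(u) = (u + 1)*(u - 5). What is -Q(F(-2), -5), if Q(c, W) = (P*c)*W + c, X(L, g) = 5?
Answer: 168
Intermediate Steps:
F(u) = (1 + u)*(-5 + u)
P = 5
Q(c, W) = c + 5*W*c (Q(c, W) = (5*c)*W + c = 5*W*c + c = c + 5*W*c)
-Q(F(-2), -5) = -(-5 + (-2)² - 4*(-2))*(1 + 5*(-5)) = -(-5 + 4 + 8)*(1 - 25) = -7*(-24) = -1*(-168) = 168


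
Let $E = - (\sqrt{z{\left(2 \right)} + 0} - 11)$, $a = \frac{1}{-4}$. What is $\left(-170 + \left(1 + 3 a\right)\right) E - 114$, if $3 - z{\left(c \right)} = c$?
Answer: $- \frac{3623}{2} \approx -1811.5$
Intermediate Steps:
$a = - \frac{1}{4} \approx -0.25$
$z{\left(c \right)} = 3 - c$
$E = 10$ ($E = - (\sqrt{\left(3 - 2\right) + 0} - 11) = - (\sqrt{1 + 0} - 11) = - (\sqrt{1} - 11) = - (1 - 11) = \left(-1\right) \left(-10\right) = 10$)
$\left(-170 + \left(1 + 3 a\right)\right) E - 114 = \left(-170 + \left(1 + 3 \left(- \frac{1}{4}\right)\right)\right) 10 - 114 = \left(-170 + \left(1 - \frac{3}{4}\right)\right) 10 - 114 = \left(-170 + \frac{1}{4}\right) 10 - 114 = \left(- \frac{679}{4}\right) 10 - 114 = - \frac{3395}{2} - 114 = - \frac{3623}{2}$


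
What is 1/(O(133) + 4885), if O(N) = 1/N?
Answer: 133/649706 ≈ 0.00020471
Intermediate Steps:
1/(O(133) + 4885) = 1/(1/133 + 4885) = 1/(649706/133) = 133/649706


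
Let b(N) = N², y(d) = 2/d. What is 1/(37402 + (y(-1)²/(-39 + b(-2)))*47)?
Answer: 35/1308882 ≈ 2.6740e-5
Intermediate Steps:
1/(37402 + (y(-1)²/(-39 + b(-2)))*47) = 1/(37402 + ((2/(-1))²/(-39 + (-2)²))*47) = 1/(37402 + ((2*(-1))²/(-39 + 4))*47) = 1/(37402 + ((-2)²/(-35))*47) = 1/(37402 - 1/35*4*47) = 1/(37402 - 4/35*47) = 1/(37402 - 188/35) = 1/(1308882/35) = 35/1308882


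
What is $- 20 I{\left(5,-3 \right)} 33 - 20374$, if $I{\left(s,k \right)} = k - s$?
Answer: $-15094$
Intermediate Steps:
$- 20 I{\left(5,-3 \right)} 33 - 20374 = - 20 \left(-3 - 5\right) 33 - 20374 = \left(-20\right) \left(-8\right) 33 - 20374 = 160 \cdot 33 - 20374 = 5280 - 20374 = -15094$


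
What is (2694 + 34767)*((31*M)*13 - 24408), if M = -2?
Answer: -944541654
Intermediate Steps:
(2694 + 34767)*((31*M)*13 - 24408) = (2694 + 34767)*((31*(-2))*13 - 24408) = 37461*(-62*13 - 24408) = 37461*(-806 - 24408) = 37461*(-25214) = -944541654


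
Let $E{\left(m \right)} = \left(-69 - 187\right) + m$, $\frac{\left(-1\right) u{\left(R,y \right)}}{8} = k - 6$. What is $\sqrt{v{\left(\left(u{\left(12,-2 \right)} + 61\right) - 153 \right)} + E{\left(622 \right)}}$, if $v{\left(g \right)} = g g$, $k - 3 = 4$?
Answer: $\sqrt{10366} \approx 101.81$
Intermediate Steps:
$k = 7$ ($k = 3 + 4 = 7$)
$u{\left(R,y \right)} = -8$ ($u{\left(R,y \right)} = - 8 \left(7 - 6\right) = \left(-8\right) 1 = -8$)
$E{\left(m \right)} = -256 + m$
$v{\left(g \right)} = g^{2}$
$\sqrt{v{\left(\left(u{\left(12,-2 \right)} + 61\right) - 153 \right)} + E{\left(622 \right)}} = \sqrt{\left(\left(-8 + 61\right) - 153\right)^{2} + \left(-256 + 622\right)} = \sqrt{\left(53 - 153\right)^{2} + 366} = \sqrt{\left(-100\right)^{2} + 366} = \sqrt{10000 + 366} = \sqrt{10366}$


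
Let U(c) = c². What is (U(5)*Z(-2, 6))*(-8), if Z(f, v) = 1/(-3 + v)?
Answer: -200/3 ≈ -66.667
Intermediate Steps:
(U(5)*Z(-2, 6))*(-8) = (5²/(-3 + 6))*(-8) = (25/3)*(-8) = -200/3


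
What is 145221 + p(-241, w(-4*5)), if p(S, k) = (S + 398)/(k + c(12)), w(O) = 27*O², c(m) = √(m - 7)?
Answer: 3387715681899/23327999 - 157*√5/116639995 ≈ 1.4522e+5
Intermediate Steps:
c(m) = √(-7 + m)
p(S, k) = (398 + S)/(k + √5) (p(S, k) = (S + 398)/(k + √(-7 + 12)) = (398 + S)/(k + √5))
145221 + p(-241, w(-4*5)) = 145221 + (398 - 241)/(27*(-4*5)² + √5) = 145221 + 157/(27*(-20)² + √5) = 145221 + 157/(27*400 + √5) = 145221 + 157/(10800 + √5)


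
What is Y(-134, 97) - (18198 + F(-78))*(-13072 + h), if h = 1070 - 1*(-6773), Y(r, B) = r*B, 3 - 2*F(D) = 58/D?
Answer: 1237003711/13 ≈ 9.5154e+7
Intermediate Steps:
F(D) = 3/2 - 29/D
Y(r, B) = B*r
h = 7843 (h = 1070 + 6773 = 7843)
Y(-134, 97) - (18198 + F(-78))*(-13072 + h) = 97*(-134) - (18198 + (3/2 - 29/(-78)))*(-13072 + 7843) = -12998 - (18198 + (3/2 - 29*(-1/78)))*(-5229) = -12998 - (18198 + (3/2 + 29/78))*(-5229) = -12998 - (18198 + 73/39)*(-5229) = -12998 - 709795*(-5229)/39 = -12998 - 1*(-1237172685/13) = -12998 + 1237172685/13 = 1237003711/13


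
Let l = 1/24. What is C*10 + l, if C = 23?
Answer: 5521/24 ≈ 230.04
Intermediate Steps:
l = 1/24 ≈ 0.041667
C*10 + l = 23*10 + 1/24 = 230 + 1/24 = 5521/24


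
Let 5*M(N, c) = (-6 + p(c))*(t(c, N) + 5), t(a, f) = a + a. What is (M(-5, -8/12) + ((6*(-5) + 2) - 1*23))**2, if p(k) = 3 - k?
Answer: 5626384/2025 ≈ 2778.5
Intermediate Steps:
t(a, f) = 2*a
M(N, c) = (-3 - c)*(5 + 2*c)/5 (M(N, c) = ((-6 + (3 - c))*(2*c + 5))/5 = ((-3 - c)*(5 + 2*c))/5 = (-3 - c)*(5 + 2*c)/5)
(M(-5, -8/12) + ((6*(-5) + 2) - 1*23))**2 = ((-3 - (-88)/(5*12) - 2*(-8/12)**2/5) + ((6*(-5) + 2) - 1*23))**2 = ((-3 - (-88)/(5*12) - 2*(-8*1/12)**2/5) + ((-30 + 2) - 23))**2 = ((-3 - 11/5*(-2/3) - 2*(-2/3)**2/5) + (-28 - 23))**2 = ((-3 + 22/15 - 2/5*4/9) - 51)**2 = ((-3 + 22/15 - 8/45) - 51)**2 = (-77/45 - 51)**2 = (-2372/45)**2 = 5626384/2025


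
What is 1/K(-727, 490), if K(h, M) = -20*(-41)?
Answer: 1/820 ≈ 0.0012195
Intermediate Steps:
K(h, M) = 820
1/K(-727, 490) = 1/820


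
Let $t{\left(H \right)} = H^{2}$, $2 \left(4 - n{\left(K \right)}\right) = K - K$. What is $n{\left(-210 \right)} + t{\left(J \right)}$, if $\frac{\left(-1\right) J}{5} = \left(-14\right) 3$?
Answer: $44104$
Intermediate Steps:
$n{\left(K \right)} = 4$ ($n{\left(K \right)} = 4 - \frac{K - K}{2} = 4 - 0 = 4 + 0 = 4$)
$J = 210$ ($J = - 5 \left(\left(-14\right) 3\right) = \left(-5\right) \left(-42\right) = 210$)
$n{\left(-210 \right)} + t{\left(J \right)} = 4 + 210^{2} = 4 + 44100 = 44104$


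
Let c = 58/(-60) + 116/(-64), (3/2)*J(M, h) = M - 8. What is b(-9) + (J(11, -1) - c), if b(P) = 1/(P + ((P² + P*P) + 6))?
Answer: 60871/12720 ≈ 4.7855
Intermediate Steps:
J(M, h) = -16/3 + 2*M/3 (J(M, h) = 2*(M - 8)/3 = 2*(-8 + M)/3 = -16/3 + 2*M/3)
c = -667/240 (c = 58*(-1/60) + 116*(-1/64) = -29/30 - 29/16 = -667/240 ≈ -2.7792)
b(P) = 1/(6 + P + 2*P²) (b(P) = 1/(P + ((P² + P²) + 6)) = 1/(P + (2*P² + 6)) = 1/(P + (6 + 2*P²)) = 1/(6 + P + 2*P²))
b(-9) + (J(11, -1) - c) = 1/(6 - 9 + 2*(-9)²) + ((-16/3 + (⅔)*11) - 1*(-667/240)) = 1/(6 - 9 + 2*81) + ((-16/3 + 22/3) + 667/240) = 1/(6 - 9 + 162) + (2 + 667/240) = 1/159 + 1147/240 = 60871/12720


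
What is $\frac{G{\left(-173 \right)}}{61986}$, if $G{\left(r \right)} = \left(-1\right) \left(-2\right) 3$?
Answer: $\frac{1}{10331} \approx 9.6796 \cdot 10^{-5}$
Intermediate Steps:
$G{\left(r \right)} = 6$ ($G{\left(r \right)} = 2 \cdot 3 = 6$)
$\frac{G{\left(-173 \right)}}{61986} = \frac{6}{61986} = 6 \cdot \frac{1}{61986} = \frac{1}{10331}$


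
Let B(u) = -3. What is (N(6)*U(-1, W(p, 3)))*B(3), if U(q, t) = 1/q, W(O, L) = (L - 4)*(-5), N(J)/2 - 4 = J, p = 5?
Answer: 60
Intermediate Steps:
N(J) = 8 + 2*J
W(O, L) = 20 - 5*L (W(O, L) = (-4 + L)*(-5) = 20 - 5*L)
U(q, t) = 1/q
(N(6)*U(-1, W(p, 3)))*B(3) = ((8 + 2*6)/(-1))*(-3) = ((8 + 12)*(-1))*(-3) = (20*(-1))*(-3) = -20*(-3) = 60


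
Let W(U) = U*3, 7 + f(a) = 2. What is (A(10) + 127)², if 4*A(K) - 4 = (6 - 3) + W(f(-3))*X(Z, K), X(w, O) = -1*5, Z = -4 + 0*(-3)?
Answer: 87025/4 ≈ 21756.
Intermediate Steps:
f(a) = -5 (f(a) = -7 + 2 = -5)
Z = -4 (Z = -4 + 0 = -4)
X(w, O) = -5
W(U) = 3*U
A(K) = 41/2 (A(K) = 1 + ((6 - 3) + (3*(-5))*(-5))/4 = 1 + (3 - 15*(-5))/4 = 1 + (3 + 75)/4 = 1 + (¼)*78 = 1 + 39/2 = 41/2)
(A(10) + 127)² = (41/2 + 127)² = (295/2)² = 87025/4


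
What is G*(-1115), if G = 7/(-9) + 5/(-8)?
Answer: 112615/72 ≈ 1564.1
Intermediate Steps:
G = -101/72 (G = 7*(-⅑) + 5*(-⅛) = -7/9 - 5/8 = -101/72 ≈ -1.4028)
G*(-1115) = -101/72*(-1115) = 112615/72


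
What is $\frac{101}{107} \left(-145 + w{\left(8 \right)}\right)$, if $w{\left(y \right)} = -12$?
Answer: $- \frac{15857}{107} \approx -148.2$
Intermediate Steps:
$\frac{101}{107} \left(-145 + w{\left(8 \right)}\right) = \frac{101}{107} \left(-145 - 12\right) = 101 \cdot \frac{1}{107} \left(-157\right) = \frac{101}{107} \left(-157\right) = - \frac{15857}{107}$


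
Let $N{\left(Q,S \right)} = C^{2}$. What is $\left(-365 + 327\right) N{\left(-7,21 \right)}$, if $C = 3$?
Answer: $-342$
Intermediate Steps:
$N{\left(Q,S \right)} = 9$ ($N{\left(Q,S \right)} = 3^{2} = 9$)
$\left(-365 + 327\right) N{\left(-7,21 \right)} = \left(-365 + 327\right) 9 = \left(-38\right) 9 = -342$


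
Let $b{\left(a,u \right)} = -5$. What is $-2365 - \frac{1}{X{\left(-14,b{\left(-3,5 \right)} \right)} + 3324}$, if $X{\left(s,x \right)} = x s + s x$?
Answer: $- \frac{8192361}{3464} \approx -2365.0$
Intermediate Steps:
$X{\left(s,x \right)} = 2 s x$ ($X{\left(s,x \right)} = s x + s x = 2 s x$)
$-2365 - \frac{1}{X{\left(-14,b{\left(-3,5 \right)} \right)} + 3324} = -2365 - \frac{1}{2 \left(-14\right) \left(-5\right) + 3324} = -2365 - \frac{1}{140 + 3324} = -2365 - \frac{1}{3464} = - \frac{8192361}{3464}$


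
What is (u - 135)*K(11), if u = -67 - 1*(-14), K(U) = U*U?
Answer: -22748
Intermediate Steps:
K(U) = U²
u = -53 (u = -67 + 14 = -53)
(u - 135)*K(11) = (-53 - 135)*11² = -188*121 = -22748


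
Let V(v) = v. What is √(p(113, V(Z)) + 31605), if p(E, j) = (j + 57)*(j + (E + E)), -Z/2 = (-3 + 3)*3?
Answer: 3*√4943 ≈ 210.92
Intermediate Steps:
Z = 0 (Z = -2*(-3 + 3)*3 = -0*3 = -2*0 = 0)
p(E, j) = (57 + j)*(j + 2*E)
√(p(113, V(Z)) + 31605) = √((0² + 57*0 + 114*113 + 2*113*0) + 31605) = √((0 + 0 + 12882 + 0) + 31605) = √(12882 + 31605) = √44487 = 3*√4943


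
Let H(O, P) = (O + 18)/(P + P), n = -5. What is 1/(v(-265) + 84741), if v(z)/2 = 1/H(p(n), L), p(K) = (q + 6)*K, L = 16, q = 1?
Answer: 17/1440533 ≈ 1.1801e-5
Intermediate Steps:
p(K) = 7*K (p(K) = (1 + 6)*K = 7*K)
H(O, P) = (18 + O)/(2*P) (H(O, P) = (18 + O)/((2*P)) = (18 + O)*(1/(2*P)) = (18 + O)/(2*P))
v(z) = -64/17 (v(z) = 2/(((½)*(18 + 7*(-5))/16)) = 2/(((½)*(1/16)*(18 - 35))) = 2/(((½)*(1/16)*(-17))) = 2/(-17/32) = 2*(-32/17) = -64/17)
1/(v(-265) + 84741) = 1/(-64/17 + 84741) = 1/(1440533/17) = 17/1440533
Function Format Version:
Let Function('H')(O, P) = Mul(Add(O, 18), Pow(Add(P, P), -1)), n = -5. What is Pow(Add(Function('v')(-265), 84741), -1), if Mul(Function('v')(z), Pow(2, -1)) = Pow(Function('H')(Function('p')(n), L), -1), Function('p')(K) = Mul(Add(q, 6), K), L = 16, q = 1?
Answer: Rational(17, 1440533) ≈ 1.1801e-5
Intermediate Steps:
Function('p')(K) = Mul(7, K) (Function('p')(K) = Mul(Add(1, 6), K) = Mul(7, K))
Function('H')(O, P) = Mul(Rational(1, 2), Pow(P, -1), Add(18, O)) (Function('H')(O, P) = Mul(Add(18, O), Pow(Mul(2, P), -1)) = Mul(Add(18, O), Mul(Rational(1, 2), Pow(P, -1))) = Mul(Rational(1, 2), Pow(P, -1), Add(18, O)))
Function('v')(z) = Rational(-64, 17) (Function('v')(z) = Mul(2, Pow(Mul(Rational(1, 2), Pow(16, -1), Add(18, Mul(7, -5))), -1)) = Mul(2, Pow(Mul(Rational(1, 2), Rational(1, 16), Add(18, -35)), -1)) = Mul(2, Pow(Mul(Rational(1, 2), Rational(1, 16), -17), -1)) = Mul(2, Pow(Rational(-17, 32), -1)) = Mul(2, Rational(-32, 17)) = Rational(-64, 17))
Pow(Add(Function('v')(-265), 84741), -1) = Pow(Add(Rational(-64, 17), 84741), -1) = Pow(Rational(1440533, 17), -1) = Rational(17, 1440533)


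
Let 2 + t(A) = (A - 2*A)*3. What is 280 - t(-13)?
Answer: 243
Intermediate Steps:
t(A) = -2 - 3*A (t(A) = -2 + (A - 2*A)*3 = -2 - A*3 = -2 - 3*A)
280 - t(-13) = 280 - (-2 - 3*(-13)) = 280 - (-2 + 39) = 280 - 1*37 = 280 - 37 = 243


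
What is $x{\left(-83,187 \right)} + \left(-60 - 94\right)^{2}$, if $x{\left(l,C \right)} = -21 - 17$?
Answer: $23678$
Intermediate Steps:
$x{\left(l,C \right)} = -38$ ($x{\left(l,C \right)} = -21 - 17 = -38$)
$x{\left(-83,187 \right)} + \left(-60 - 94\right)^{2} = -38 + \left(-60 - 94\right)^{2} = -38 + \left(-154\right)^{2} = -38 + 23716 = 23678$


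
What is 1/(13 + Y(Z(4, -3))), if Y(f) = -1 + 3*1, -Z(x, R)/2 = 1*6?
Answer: 1/15 ≈ 0.066667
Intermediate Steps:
Z(x, R) = -12 (Z(x, R) = -2*6 = -12)
Y(f) = 2 (Y(f) = -1 + 3 = 2)
1/(13 + Y(Z(4, -3))) = 1/(13 + 2) = 1/15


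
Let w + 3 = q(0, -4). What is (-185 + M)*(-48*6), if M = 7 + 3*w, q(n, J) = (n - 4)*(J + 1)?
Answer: 43488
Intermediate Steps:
q(n, J) = (1 + J)*(-4 + n) (q(n, J) = (-4 + n)*(1 + J) = (1 + J)*(-4 + n))
w = 9 (w = -3 + (-4 + 0 - 4*(-4) - 4*0) = -3 + (-4 + 0 + 16 + 0) = -3 + 12 = 9)
M = 34 (M = 7 + 3*9 = 7 + 27 = 34)
(-185 + M)*(-48*6) = (-185 + 34)*(-48*6) = -151*(-288) = 43488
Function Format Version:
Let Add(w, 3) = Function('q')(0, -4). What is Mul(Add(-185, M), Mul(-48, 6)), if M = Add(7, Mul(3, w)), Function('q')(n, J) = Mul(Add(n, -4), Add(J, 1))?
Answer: 43488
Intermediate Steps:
Function('q')(n, J) = Mul(Add(1, J), Add(-4, n)) (Function('q')(n, J) = Mul(Add(-4, n), Add(1, J)) = Mul(Add(1, J), Add(-4, n)))
w = 9 (w = Add(-3, Add(-4, 0, Mul(-4, -4), Mul(-4, 0))) = Add(-3, Add(-4, 0, 16, 0)) = Add(-3, 12) = 9)
M = 34 (M = Add(7, Mul(3, 9)) = Add(7, 27) = 34)
Mul(Add(-185, M), Mul(-48, 6)) = Mul(Add(-185, 34), Mul(-48, 6)) = Mul(-151, -288) = 43488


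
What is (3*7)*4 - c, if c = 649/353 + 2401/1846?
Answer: 52691985/651638 ≈ 80.861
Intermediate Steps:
c = 2045607/651638 (c = 649*(1/353) + 2401*(1/1846) = 649/353 + 2401/1846 = 2045607/651638 ≈ 3.1392)
(3*7)*4 - c = (3*7)*4 - 1*2045607/651638 = 21*4 - 2045607/651638 = 84 - 2045607/651638 = 52691985/651638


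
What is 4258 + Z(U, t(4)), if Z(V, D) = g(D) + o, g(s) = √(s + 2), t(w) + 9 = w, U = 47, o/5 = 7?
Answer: 4293 + I*√3 ≈ 4293.0 + 1.732*I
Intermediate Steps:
o = 35 (o = 5*7 = 35)
t(w) = -9 + w
g(s) = √(2 + s)
Z(V, D) = 35 + √(2 + D) (Z(V, D) = √(2 + D) + 35 = 35 + √(2 + D))
4258 + Z(U, t(4)) = 4258 + (35 + √(2 + (-9 + 4))) = 4258 + (35 + √(2 - 5)) = 4258 + (35 + √(-3)) = 4258 + (35 + I*√3) = 4293 + I*√3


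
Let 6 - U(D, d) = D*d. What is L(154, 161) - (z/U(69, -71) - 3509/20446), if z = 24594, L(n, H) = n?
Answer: 4986219247/33429210 ≈ 149.16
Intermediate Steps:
U(D, d) = 6 - D*d
L(154, 161) - (z/U(69, -71) - 3509/20446) = 154 - (24594/(6 - 1*69*(-71)) - 3509/20446) = 154 - (24594/(6 + 4899) - 3509*1/20446) = 154 - (24594/4905 - 3509/20446) = 154 - (24594*(1/4905) - 3509/20446) = 154 - (8198/1635 - 3509/20446) = 154 - 1*161879093/33429210 = 154 - 161879093/33429210 = 4986219247/33429210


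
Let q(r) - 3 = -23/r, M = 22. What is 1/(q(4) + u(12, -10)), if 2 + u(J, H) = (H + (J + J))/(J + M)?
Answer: -68/295 ≈ -0.23051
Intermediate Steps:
u(J, H) = -2 + (H + 2*J)/(22 + J) (u(J, H) = -2 + (H + (J + J))/(J + 22) = -2 + (H + 2*J)/(22 + J))
q(r) = 3 - 23/r
1/(q(4) + u(12, -10)) = 1/((3 - 23/4) + (-44 - 10)/(22 + 12)) = 1/((3 - 23*¼) - 54/34) = 1/((3 - 23/4) + (1/34)*(-54)) = 1/(-11/4 - 27/17) = 1/(-295/68) = -68/295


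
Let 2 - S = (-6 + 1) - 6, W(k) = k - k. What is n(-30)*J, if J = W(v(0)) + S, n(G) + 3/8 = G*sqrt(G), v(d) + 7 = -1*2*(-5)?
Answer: -39/8 - 390*I*sqrt(30) ≈ -4.875 - 2136.1*I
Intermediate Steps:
v(d) = 3 (v(d) = -7 - 1*2*(-5) = -7 - 2*(-5) = -7 + 10 = 3)
W(k) = 0
S = 13 (S = 2 - ((-6 + 1) - 6) = 2 - (-5 - 6) = 2 - 1*(-11) = 2 + 11 = 13)
n(G) = -3/8 + G**(3/2) (n(G) = -3/8 + G*sqrt(G) = -3/8 + G**(3/2))
J = 13 (J = 0 + 13 = 13)
n(-30)*J = (-3/8 + (-30)**(3/2))*13 = (-3/8 - 30*I*sqrt(30))*13 = -39/8 - 390*I*sqrt(30)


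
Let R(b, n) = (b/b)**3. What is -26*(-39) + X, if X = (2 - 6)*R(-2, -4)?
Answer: 1010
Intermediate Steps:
R(b, n) = 1 (R(b, n) = 1**3 = 1)
X = -4 (X = (2 - 6)*1 = -4*1 = -4)
-26*(-39) + X = -26*(-39) - 4 = 1014 - 4 = 1010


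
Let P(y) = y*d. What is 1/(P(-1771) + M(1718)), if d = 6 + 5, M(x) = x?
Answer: -1/17763 ≈ -5.6297e-5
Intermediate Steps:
d = 11
P(y) = 11*y (P(y) = y*11 = 11*y)
1/(P(-1771) + M(1718)) = 1/(11*(-1771) + 1718) = 1/(-19481 + 1718) = 1/(-17763) = -1/17763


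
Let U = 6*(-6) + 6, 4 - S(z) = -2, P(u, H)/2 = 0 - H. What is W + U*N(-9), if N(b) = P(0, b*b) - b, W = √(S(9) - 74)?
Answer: 4590 + 2*I*√17 ≈ 4590.0 + 8.2462*I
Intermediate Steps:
P(u, H) = -2*H (P(u, H) = 2*(0 - H) = 2*(-H) = -2*H)
S(z) = 6 (S(z) = 4 - 1*(-2) = 4 + 2 = 6)
W = 2*I*√17 (W = √(6 - 74) = √(-68) = 2*I*√17 ≈ 8.2462*I)
U = -30 (U = -36 + 6 = -30)
N(b) = -b - 2*b² (N(b) = -2*b*b - b = -2*b² - b = -b - 2*b²)
W + U*N(-9) = 2*I*√17 - (-270)*(-1 - 2*(-9)) = 2*I*√17 - (-270)*(-1 + 18) = 2*I*√17 - (-270)*17 = 2*I*√17 - 30*(-153) = 2*I*√17 + 4590 = 4590 + 2*I*√17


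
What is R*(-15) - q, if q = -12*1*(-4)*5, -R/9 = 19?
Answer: 2325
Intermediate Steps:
R = -171 (R = -9*19 = -171)
q = 240 (q = -(-48)*5 = -12*(-20) = 240)
R*(-15) - q = -171*(-15) - 1*240 = 2565 - 240 = 2325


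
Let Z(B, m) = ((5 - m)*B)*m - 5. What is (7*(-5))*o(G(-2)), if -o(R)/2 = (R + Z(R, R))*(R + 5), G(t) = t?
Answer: 4410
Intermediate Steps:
Z(B, m) = -5 + B*m*(5 - m) (Z(B, m) = (B*(5 - m))*m - 5 = B*m*(5 - m) - 5 = -5 + B*m*(5 - m))
o(R) = -2*(5 + R)*(-5 + R - R³ + 5*R²) (o(R) = -2*(R + (-5 - R*R² + 5*R*R))*(R + 5) = -2*(R + (-5 - R³ + 5*R²))*(5 + R) = -2*(-5 + R - R³ + 5*R²)*(5 + R) = -2*(5 + R)*(-5 + R - R³ + 5*R²))
(7*(-5))*o(G(-2)) = (7*(-5))*(50 - 52*(-2)² + 2*(-2)⁴) = -35*(50 - 52*4 + 2*16) = -35*(50 - 208 + 32) = -35*(-126) = 4410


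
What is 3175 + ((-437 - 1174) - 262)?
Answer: 1302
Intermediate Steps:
3175 + ((-437 - 1174) - 262) = 3175 + (-1611 - 262) = 3175 - 1873 = 1302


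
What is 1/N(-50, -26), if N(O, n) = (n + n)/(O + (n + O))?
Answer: 63/26 ≈ 2.4231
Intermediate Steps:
N(O, n) = 2*n/(n + 2*O) (N(O, n) = (2*n)/(O + (O + n)) = (2*n)/(n + 2*O) = 2*n/(n + 2*O))
1/N(-50, -26) = 1/(2*(-26)/(-26 + 2*(-50))) = 1/(2*(-26)/(-26 - 100)) = 1/(2*(-26)/(-126)) = 1/(2*(-26)*(-1/126)) = 1/(26/63) = 63/26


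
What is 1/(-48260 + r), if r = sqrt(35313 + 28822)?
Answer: -76/3667659 - sqrt(64135)/2328963465 ≈ -2.0830e-5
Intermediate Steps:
r = sqrt(64135) ≈ 253.25
1/(-48260 + r) = 1/(-48260 + sqrt(64135))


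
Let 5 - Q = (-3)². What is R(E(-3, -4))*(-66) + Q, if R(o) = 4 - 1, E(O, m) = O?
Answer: -202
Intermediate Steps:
R(o) = 3
Q = -4 (Q = 5 - 1*(-3)² = 5 - 1*9 = 5 - 9 = -4)
R(E(-3, -4))*(-66) + Q = 3*(-66) - 4 = -198 - 4 = -202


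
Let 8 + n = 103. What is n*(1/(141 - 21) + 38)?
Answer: 86659/24 ≈ 3610.8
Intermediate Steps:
n = 95 (n = -8 + 103 = 95)
n*(1/(141 - 21) + 38) = 95*(1/(141 - 21) + 38) = 95*(1/120 + 38) = 95*(4561/120) = 86659/24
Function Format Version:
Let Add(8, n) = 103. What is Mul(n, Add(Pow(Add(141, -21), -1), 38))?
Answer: Rational(86659, 24) ≈ 3610.8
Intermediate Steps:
n = 95 (n = Add(-8, 103) = 95)
Mul(n, Add(Pow(Add(141, -21), -1), 38)) = Mul(95, Add(Pow(Add(141, -21), -1), 38)) = Mul(95, Add(Pow(120, -1), 38)) = Mul(95, Add(Rational(1, 120), 38)) = Mul(95, Rational(4561, 120)) = Rational(86659, 24)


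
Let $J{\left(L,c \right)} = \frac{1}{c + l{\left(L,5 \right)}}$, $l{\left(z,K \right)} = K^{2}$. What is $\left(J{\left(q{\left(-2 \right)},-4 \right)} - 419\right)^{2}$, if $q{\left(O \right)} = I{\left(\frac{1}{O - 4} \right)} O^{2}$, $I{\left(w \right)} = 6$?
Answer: $\frac{77404804}{441} \approx 1.7552 \cdot 10^{5}$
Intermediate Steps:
$q{\left(O \right)} = 6 O^{2}$
$J{\left(L,c \right)} = \frac{1}{25 + c}$ ($J{\left(L,c \right)} = \frac{1}{c + 5^{2}} = \frac{1}{c + 25} = \frac{1}{25 + c}$)
$\left(J{\left(q{\left(-2 \right)},-4 \right)} - 419\right)^{2} = \left(\frac{1}{25 - 4} - 419\right)^{2} = \left(\frac{1}{21} - 419\right)^{2} = \left(- \frac{8798}{21}\right)^{2} = \frac{77404804}{441}$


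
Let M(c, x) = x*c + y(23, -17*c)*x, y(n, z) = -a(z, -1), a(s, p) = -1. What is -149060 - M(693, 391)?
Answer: -420414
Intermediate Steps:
y(n, z) = 1 (y(n, z) = -1*(-1) = 1)
M(c, x) = x + c*x (M(c, x) = x*c + 1*x = c*x + x = x + c*x)
-149060 - M(693, 391) = -149060 - 391*(1 + 693) = -149060 - 391*694 = -149060 - 1*271354 = -149060 - 271354 = -420414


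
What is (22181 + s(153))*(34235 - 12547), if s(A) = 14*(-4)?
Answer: 479847000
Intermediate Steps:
s(A) = -56
(22181 + s(153))*(34235 - 12547) = (22181 - 56)*(34235 - 12547) = 22125*21688 = 479847000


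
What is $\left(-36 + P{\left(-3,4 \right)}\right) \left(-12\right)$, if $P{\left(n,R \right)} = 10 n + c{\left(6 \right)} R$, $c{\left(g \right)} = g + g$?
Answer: $216$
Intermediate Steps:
$c{\left(g \right)} = 2 g$
$P{\left(n,R \right)} = 10 n + 12 R$ ($P{\left(n,R \right)} = 10 n + 2 \cdot 6 R = 10 n + 12 R$)
$\left(-36 + P{\left(-3,4 \right)}\right) \left(-12\right) = \left(-36 + \left(10 \left(-3\right) + 12 \cdot 4\right)\right) \left(-12\right) = \left(-36 + \left(-30 + 48\right)\right) \left(-12\right) = \left(-36 + 18\right) \left(-12\right) = \left(-18\right) \left(-12\right) = 216$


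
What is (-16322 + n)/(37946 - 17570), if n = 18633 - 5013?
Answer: -1351/10188 ≈ -0.13261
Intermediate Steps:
n = 13620
(-16322 + n)/(37946 - 17570) = (-16322 + 13620)/(37946 - 17570) = -2702/20376 = -2702*1/20376 = -1351/10188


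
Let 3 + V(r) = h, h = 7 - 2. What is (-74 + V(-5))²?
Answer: 5184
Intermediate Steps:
h = 5
V(r) = 2 (V(r) = -3 + 5 = 2)
(-74 + V(-5))² = (-74 + 2)² = (-72)² = 5184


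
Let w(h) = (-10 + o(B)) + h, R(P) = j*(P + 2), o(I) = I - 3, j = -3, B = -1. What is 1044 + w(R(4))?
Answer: 1012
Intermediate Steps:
o(I) = -3 + I
R(P) = -6 - 3*P (R(P) = -3*(P + 2) = -3*(2 + P) = -6 - 3*P)
w(h) = -14 + h (w(h) = (-10 + (-3 - 1)) + h = (-10 - 4) + h = -14 + h)
1044 + w(R(4)) = 1044 + (-14 + (-6 - 3*4)) = 1044 + (-14 + (-6 - 12)) = 1044 + (-14 - 18) = 1044 - 32 = 1012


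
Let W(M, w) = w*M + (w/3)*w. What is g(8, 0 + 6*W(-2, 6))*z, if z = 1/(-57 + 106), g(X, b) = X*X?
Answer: 64/49 ≈ 1.3061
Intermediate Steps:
W(M, w) = w²/3 + M*w (W(M, w) = M*w + (w*(⅓))*w = M*w + (w/3)*w = M*w + w²/3 = w²/3 + M*w)
g(X, b) = X²
z = 1/49 ≈ 0.020408
g(8, 0 + 6*W(-2, 6))*z = 8²*(1/49) = 64*(1/49) = 64/49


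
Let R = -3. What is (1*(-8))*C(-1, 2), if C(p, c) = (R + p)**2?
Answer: -128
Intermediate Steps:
C(p, c) = (-3 + p)**2
(1*(-8))*C(-1, 2) = (1*(-8))*(-3 - 1)**2 = -8*(-4)**2 = -8*16 = -128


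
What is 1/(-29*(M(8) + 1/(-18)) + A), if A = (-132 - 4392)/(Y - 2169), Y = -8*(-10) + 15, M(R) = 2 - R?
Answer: 18666/3318673 ≈ 0.0056245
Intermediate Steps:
Y = 95 (Y = 80 + 15 = 95)
A = 2262/1037 (A = (-132 - 4392)/(95 - 2169) = -4524/(-2074) = -4524*(-1/2074) = 2262/1037 ≈ 2.1813)
1/(-29*(M(8) + 1/(-18)) + A) = 1/(-29*((2 - 1*8) + 1/(-18)) + 2262/1037) = 1/(-29*((2 - 8) - 1/18) + 2262/1037) = 1/(-29*(-6 - 1/18) + 2262/1037) = 1/(-29*(-109/18) + 2262/1037) = 1/(3161/18 + 2262/1037) = 1/(3318673/18666) = 18666/3318673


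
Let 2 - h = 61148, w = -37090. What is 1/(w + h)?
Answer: -1/98236 ≈ -1.0180e-5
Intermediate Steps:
h = -61146 (h = 2 - 1*61148 = 2 - 61148 = -61146)
1/(w + h) = 1/(-37090 - 61146) = 1/(-98236) = -1/98236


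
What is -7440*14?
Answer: -104160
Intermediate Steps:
-7440*14 = -1240*84 = -104160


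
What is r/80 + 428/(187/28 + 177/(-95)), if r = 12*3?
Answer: 22884881/256180 ≈ 89.331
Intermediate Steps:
r = 36
r/80 + 428/(187/28 + 177/(-95)) = 36/80 + 428/(187/28 + 177/(-95)) = 36*(1/80) + 428/(187*(1/28) + 177*(-1/95)) = 9/20 + 428/(187/28 - 177/95) = 9/20 + 428/(12809/2660) = 9/20 + 428*(2660/12809) = 9/20 + 1138480/12809 = 22884881/256180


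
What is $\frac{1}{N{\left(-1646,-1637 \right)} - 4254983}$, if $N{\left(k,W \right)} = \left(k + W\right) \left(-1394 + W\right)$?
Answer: $\frac{1}{5695790} \approx 1.7557 \cdot 10^{-7}$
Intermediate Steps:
$N{\left(k,W \right)} = \left(-1394 + W\right) \left(W + k\right)$ ($N{\left(k,W \right)} = \left(W + k\right) \left(-1394 + W\right) = \left(-1394 + W\right) \left(W + k\right)$)
$\frac{1}{N{\left(-1646,-1637 \right)} - 4254983} = \frac{1}{\left(\left(-1637\right)^{2} - -2281978 - -2294524 - -2694502\right) - 4254983} = \frac{1}{\left(2679769 + 2281978 + 2294524 + 2694502\right) - 4254983} = \frac{1}{9950773 - 4254983} = \frac{1}{5695790}$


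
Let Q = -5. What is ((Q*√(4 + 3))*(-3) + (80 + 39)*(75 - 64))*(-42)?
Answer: -54978 - 630*√7 ≈ -56645.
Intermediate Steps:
((Q*√(4 + 3))*(-3) + (80 + 39)*(75 - 64))*(-42) = (-5*√(4 + 3)*(-3) + (80 + 39)*(75 - 64))*(-42) = (-5*√7*(-3) + 119*11)*(-42) = (15*√7 + 1309)*(-42) = (1309 + 15*√7)*(-42) = -54978 - 630*√7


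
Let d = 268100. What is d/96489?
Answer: 268100/96489 ≈ 2.7786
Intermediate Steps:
d/96489 = 268100/96489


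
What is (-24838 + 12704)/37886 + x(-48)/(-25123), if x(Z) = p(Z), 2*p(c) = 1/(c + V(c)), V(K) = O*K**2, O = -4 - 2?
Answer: -4228774891361/13203508014816 ≈ -0.32028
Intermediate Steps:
O = -6
V(K) = -6*K**2
p(c) = 1/(2*(c - 6*c**2))
x(Z) = -1/(2*Z*(-1 + 6*Z))
(-24838 + 12704)/37886 + x(-48)/(-25123) = (-24838 + 12704)/37886 - 1/2/(-48*(-1 + 6*(-48)))/(-25123) = -12134*1/37886 - 1/2*(-1/48)/(-1 - 288)*(-1/25123) = -6067/18943 - 1/2*(-1/48)/(-289)*(-1/25123) = -6067/18943 - 1/2*(-1/48)*(-1/289)*(-1/25123) = -6067/18943 - 1/27744*(-1/25123) = -6067/18943 + 1/697012512 = -4228774891361/13203508014816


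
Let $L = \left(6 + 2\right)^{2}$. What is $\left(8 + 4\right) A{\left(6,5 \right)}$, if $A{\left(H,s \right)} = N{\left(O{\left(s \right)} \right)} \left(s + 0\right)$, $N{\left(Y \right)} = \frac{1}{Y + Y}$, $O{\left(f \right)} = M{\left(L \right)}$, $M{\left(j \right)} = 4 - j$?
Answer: $- \frac{1}{2} \approx -0.5$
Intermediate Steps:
$L = 64$ ($L = 8^{2} = 64$)
$O{\left(f \right)} = -60$ ($O{\left(f \right)} = 4 - 64 = -60$)
$N{\left(Y \right)} = \frac{1}{2 Y}$
$A{\left(H,s \right)} = - \frac{s}{120}$ ($A{\left(H,s \right)} = \frac{1}{2 \left(-60\right)} \left(s + 0\right) = \frac{1}{2} \left(- \frac{1}{60}\right) s = - \frac{s}{120}$)
$\left(8 + 4\right) A{\left(6,5 \right)} = \left(8 + 4\right) \left(\left(- \frac{1}{120}\right) 5\right) = 12 \left(- \frac{1}{24}\right) = - \frac{1}{2}$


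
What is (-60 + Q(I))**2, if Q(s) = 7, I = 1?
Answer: 2809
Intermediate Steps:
(-60 + Q(I))**2 = (-60 + 7)**2 = (-53)**2 = 2809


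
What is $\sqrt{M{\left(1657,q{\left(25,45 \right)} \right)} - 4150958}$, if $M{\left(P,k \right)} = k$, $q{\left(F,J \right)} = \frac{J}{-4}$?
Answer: $\frac{i \sqrt{16603877}}{2} \approx 2037.4 i$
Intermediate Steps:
$q{\left(F,J \right)} = - \frac{J}{4}$ ($q{\left(F,J \right)} = J \left(- \frac{1}{4}\right) = - \frac{J}{4}$)
$\sqrt{M{\left(1657,q{\left(25,45 \right)} \right)} - 4150958} = \sqrt{\left(- \frac{1}{4}\right) 45 - 4150958} = \sqrt{- \frac{45}{4} - 4150958} = \sqrt{- \frac{16603877}{4}} = \frac{i \sqrt{16603877}}{2}$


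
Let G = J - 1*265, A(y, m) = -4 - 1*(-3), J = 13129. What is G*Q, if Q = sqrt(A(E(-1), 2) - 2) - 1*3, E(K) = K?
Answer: -38592 + 12864*I*sqrt(3) ≈ -38592.0 + 22281.0*I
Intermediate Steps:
A(y, m) = -1 (A(y, m) = -4 + 3 = -1)
G = 12864 (G = 13129 - 1*265 = 13129 - 265 = 12864)
Q = -3 + I*sqrt(3) (Q = sqrt(-1 - 2) - 1*3 = sqrt(-3) - 3 = I*sqrt(3) - 3 = -3 + I*sqrt(3) ≈ -3.0 + 1.732*I)
G*Q = 12864*(-3 + I*sqrt(3)) = -38592 + 12864*I*sqrt(3)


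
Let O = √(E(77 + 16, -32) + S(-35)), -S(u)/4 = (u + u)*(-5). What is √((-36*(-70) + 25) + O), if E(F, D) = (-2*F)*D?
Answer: √(2545 + 2*√1138) ≈ 51.112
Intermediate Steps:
E(F, D) = -2*D*F
S(u) = 40*u (S(u) = -4*(u + u)*(-5) = -4*2*u*(-5) = -(-40)*u = 40*u)
O = 2*√1138 (O = √(-2*(-32)*(77 + 16) + 40*(-35)) = √(-2*(-32)*93 - 1400) = √(5952 - 1400) = √4552 = 2*√1138 ≈ 67.469)
√((-36*(-70) + 25) + O) = √((-36*(-70) + 25) + 2*√1138) = √((2520 + 25) + 2*√1138) = √(2545 + 2*√1138)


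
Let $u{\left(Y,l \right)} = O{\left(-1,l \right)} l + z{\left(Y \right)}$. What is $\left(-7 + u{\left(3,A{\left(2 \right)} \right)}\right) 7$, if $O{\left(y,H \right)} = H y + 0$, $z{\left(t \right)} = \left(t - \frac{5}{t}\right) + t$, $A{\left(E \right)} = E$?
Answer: $- \frac{140}{3} \approx -46.667$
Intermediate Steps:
$z{\left(t \right)} = - \frac{5}{t} + 2 t$
$O{\left(y,H \right)} = H y$
$u{\left(Y,l \right)} = - l^{2} - \frac{5}{Y} + 2 Y$ ($u{\left(Y,l \right)} = l \left(-1\right) l + \left(- \frac{5}{Y} + 2 Y\right) = - l l + \left(- \frac{5}{Y} + 2 Y\right) = - l^{2} + \left(- \frac{5}{Y} + 2 Y\right) = - l^{2} - \frac{5}{Y} + 2 Y$)
$\left(-7 + u{\left(3,A{\left(2 \right)} \right)}\right) 7 = \left(-7 - \left(-2 + \frac{5}{3}\right)\right) 7 = \left(-7 - - \frac{1}{3}\right) 7 = \left(-7 + \frac{1}{3}\right) 7 = \left(- \frac{20}{3}\right) 7 = - \frac{140}{3}$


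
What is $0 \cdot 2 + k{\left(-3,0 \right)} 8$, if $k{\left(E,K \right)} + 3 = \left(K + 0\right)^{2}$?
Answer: $-24$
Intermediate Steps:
$k{\left(E,K \right)} = -3 + K^{2}$ ($k{\left(E,K \right)} = -3 + \left(K + 0\right)^{2} = -3 + K^{2}$)
$0 \cdot 2 + k{\left(-3,0 \right)} 8 = 0 \cdot 2 + \left(-3 + 0^{2}\right) 8 = 0 + \left(-3 + 0\right) 8 = 0 - 24 = -24$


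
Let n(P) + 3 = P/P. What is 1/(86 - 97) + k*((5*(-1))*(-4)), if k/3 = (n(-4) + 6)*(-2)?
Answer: -5281/11 ≈ -480.09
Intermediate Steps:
n(P) = -2 (n(P) = -3 + P/P = -3 + 1 = -2)
k = -24 (k = 3*((-2 + 6)*(-2)) = 3*(4*(-2)) = 3*(-8) = -24)
1/(86 - 97) + k*((5*(-1))*(-4)) = 1/(86 - 97) - 24*5*(-1)*(-4) = 1/(-11) - (-120)*(-4) = -1/11 - 24*20 = -1/11 - 480 = -5281/11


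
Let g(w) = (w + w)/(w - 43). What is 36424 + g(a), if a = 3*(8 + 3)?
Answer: 182087/5 ≈ 36417.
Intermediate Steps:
a = 33 (a = 3*11 = 33)
g(w) = 2*w/(-43 + w) (g(w) = (2*w)/(-43 + w) = 2*w/(-43 + w))
36424 + g(a) = 36424 + 2*33/(-43 + 33) = 36424 + 2*33/(-10) = 36424 + 2*33*(-⅒) = 36424 - 33/5 = 182087/5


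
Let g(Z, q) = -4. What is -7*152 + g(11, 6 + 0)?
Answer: -1068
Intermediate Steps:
-7*152 + g(11, 6 + 0) = -7*152 - 4 = -1064 - 4 = -1068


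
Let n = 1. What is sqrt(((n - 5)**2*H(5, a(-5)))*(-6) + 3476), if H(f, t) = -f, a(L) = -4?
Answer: 2*sqrt(989) ≈ 62.897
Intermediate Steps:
sqrt(((n - 5)**2*H(5, a(-5)))*(-6) + 3476) = sqrt(((1 - 5)**2*(-1*5))*(-6) + 3476) = sqrt(((-4)**2*(-5))*(-6) + 3476) = sqrt((16*(-5))*(-6) + 3476) = sqrt(-80*(-6) + 3476) = sqrt(480 + 3476) = sqrt(3956) = 2*sqrt(989)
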